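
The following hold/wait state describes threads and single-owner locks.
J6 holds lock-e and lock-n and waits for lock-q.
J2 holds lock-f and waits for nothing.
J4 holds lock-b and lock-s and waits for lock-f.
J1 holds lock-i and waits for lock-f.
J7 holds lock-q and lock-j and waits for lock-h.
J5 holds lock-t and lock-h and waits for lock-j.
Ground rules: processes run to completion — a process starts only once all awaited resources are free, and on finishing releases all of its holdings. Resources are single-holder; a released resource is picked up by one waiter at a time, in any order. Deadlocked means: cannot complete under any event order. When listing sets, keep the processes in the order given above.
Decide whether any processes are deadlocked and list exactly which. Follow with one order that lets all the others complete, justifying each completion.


The deadlocked set is J6, J7 and J5.
Key observation: nobody on the ring J7 -> J5 -> J7 can start until another member finishes, which never happens; J6 waits into the deadlock from upstream.
A valid finishing order for the others: J2, J1, J4.
Verifying each step:
  J2 waits on nothing -> runs at once and releases lock-f
  J1: everything it awaited (lock-f) is free; runs, freeing lock-i
  J4: everything it awaited (lock-f) is free; runs, freeing lock-b and lock-s


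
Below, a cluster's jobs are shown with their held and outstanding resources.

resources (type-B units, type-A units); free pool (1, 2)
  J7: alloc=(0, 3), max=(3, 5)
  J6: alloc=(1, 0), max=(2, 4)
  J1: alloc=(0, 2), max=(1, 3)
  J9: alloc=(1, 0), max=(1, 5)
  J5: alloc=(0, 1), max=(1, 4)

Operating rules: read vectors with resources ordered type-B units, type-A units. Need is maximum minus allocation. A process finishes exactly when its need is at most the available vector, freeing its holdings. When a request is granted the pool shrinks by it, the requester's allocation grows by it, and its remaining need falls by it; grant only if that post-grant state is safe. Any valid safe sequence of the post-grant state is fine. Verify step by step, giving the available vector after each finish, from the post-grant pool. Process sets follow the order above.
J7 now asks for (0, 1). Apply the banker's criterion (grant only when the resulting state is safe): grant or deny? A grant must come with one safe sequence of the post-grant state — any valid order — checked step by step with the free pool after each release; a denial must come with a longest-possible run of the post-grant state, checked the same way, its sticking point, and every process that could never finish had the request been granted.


DENY. Granting would leave the state unsafe.
Key observation: after J1, J5, J6 the pool peaks at (2, 4), and each blocked process is short somewhere: J7 on type-B units; J9 on type-A units.
Pretend the grant happened; the run J1, J5, J6 goes as far as possible. Walking it through:
  pool = (1, 1)
  J1: need (1, 1) fits (1, 1); releases (0, 2), pool now (1, 3)
  J5: need (1, 3) fits (1, 3); releases (0, 1), pool now (1, 4)
  J6: need (1, 4) fits (1, 4); releases (1, 0), pool now (2, 4)
  blocked: J7 wants (3, 1), pool (2, 4) — not enough type-B units
  blocked: J9 wants (0, 5), pool (2, 4) — not enough type-A units
Post-grant, the permanently blocked set is J7 and J9.


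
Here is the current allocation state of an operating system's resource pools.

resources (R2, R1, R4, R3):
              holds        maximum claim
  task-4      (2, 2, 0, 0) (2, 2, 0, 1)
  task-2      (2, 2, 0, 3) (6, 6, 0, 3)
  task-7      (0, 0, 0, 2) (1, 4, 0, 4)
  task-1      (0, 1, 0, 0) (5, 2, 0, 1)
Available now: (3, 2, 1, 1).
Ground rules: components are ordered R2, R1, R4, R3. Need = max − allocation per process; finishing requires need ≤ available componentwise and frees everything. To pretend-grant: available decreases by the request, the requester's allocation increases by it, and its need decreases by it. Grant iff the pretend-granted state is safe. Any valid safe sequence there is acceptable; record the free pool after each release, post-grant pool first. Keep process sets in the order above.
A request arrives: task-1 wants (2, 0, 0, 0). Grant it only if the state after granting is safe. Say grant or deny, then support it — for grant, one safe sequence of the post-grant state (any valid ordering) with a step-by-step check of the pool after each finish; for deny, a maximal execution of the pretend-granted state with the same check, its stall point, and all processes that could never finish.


GRANT — the state after the grant stays safe, e.g. via task-4, task-1, task-2, task-7.
Key observation: with (1, 2, 1, 1) left after the transfer, task-4 can run at once — the state stays safe.
Verifying the post-grant state step by step:
  pool = (1, 2, 1, 1)
  task-4 needs (0, 0, 0, 1) <= (1, 2, 1, 1) -> finishes; pool += (2, 2, 0, 0) = (3, 4, 1, 1)
  task-1 needs (3, 1, 0, 1) <= (3, 4, 1, 1) -> finishes; pool += (2, 1, 0, 0) = (5, 5, 1, 1)
  task-2 needs (4, 4, 0, 0) <= (5, 5, 1, 1) -> finishes; pool += (2, 2, 0, 3) = (7, 7, 1, 4)
  task-7 needs (1, 4, 0, 2) <= (7, 7, 1, 4) -> finishes; pool += (0, 0, 0, 2) = (7, 7, 1, 6)


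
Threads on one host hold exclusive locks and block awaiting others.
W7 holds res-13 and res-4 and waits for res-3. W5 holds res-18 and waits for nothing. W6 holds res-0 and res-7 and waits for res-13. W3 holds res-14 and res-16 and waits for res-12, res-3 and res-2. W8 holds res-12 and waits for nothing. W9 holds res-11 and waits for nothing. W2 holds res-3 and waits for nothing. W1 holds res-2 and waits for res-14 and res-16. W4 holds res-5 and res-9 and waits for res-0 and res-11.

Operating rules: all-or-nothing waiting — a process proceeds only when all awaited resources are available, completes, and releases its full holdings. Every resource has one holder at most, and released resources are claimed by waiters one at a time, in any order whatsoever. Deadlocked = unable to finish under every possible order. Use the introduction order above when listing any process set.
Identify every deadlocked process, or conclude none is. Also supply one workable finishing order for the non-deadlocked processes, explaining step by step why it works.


The deadlocked set is W3 and W1.
Key observation: W3 -> W1 -> W3 is a circular wait — nothing in it can go first; no other process is dragged down with it.
One completion order for the rest: W2, W7, W5, W6, W9, W4, W8.
Verifying each step:
  run W2 (it waits on nothing); releases res-3
  run W7 (all its waits — res-3 — are resolved); releases res-13 and res-4
  run W5 (it waits on nothing); releases res-18
  run W6 (all its waits — res-13 — are resolved); releases res-0 and res-7
  run W9 (it waits on nothing); releases res-11
  run W4 (all its waits — res-0 and res-11 — are resolved); releases res-5 and res-9
  run W8 (it waits on nothing); releases res-12


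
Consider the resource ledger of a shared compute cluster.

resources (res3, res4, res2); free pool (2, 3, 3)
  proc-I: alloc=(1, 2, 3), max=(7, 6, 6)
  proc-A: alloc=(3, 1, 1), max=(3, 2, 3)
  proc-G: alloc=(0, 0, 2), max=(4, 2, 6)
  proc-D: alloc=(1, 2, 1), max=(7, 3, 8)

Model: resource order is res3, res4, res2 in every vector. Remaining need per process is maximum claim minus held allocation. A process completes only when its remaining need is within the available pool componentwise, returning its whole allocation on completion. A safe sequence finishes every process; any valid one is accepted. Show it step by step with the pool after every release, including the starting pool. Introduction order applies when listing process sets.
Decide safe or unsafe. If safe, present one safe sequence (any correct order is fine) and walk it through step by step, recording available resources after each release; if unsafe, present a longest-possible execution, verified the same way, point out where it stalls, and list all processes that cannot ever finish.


UNSAFE — no complete ordering exists.
Key observation: no order helps: past proc-A, proc-G, the free pool tops out at (5, 4, 6), below what each blocked process needs in res3.
Going as far as possible: proc-A, proc-G; after that, nothing fits. Walking it through:
  pool = (2, 3, 3)
  run proc-A (needs (0, 1, 2), free (2, 3, 3)); after release of (3, 1, 1) the pool is (5, 4, 4)
  run proc-G (needs (4, 2, 4), free (5, 4, 4)); after release of (0, 0, 2) the pool is (5, 4, 6)
  proc-I still needs (6, 4, 3) but only (5, 4, 6) is free — short on res3
  proc-D still needs (6, 1, 7) but only (5, 4, 6) is free — short on res3 and res2
Never able to finish: proc-I and proc-D.


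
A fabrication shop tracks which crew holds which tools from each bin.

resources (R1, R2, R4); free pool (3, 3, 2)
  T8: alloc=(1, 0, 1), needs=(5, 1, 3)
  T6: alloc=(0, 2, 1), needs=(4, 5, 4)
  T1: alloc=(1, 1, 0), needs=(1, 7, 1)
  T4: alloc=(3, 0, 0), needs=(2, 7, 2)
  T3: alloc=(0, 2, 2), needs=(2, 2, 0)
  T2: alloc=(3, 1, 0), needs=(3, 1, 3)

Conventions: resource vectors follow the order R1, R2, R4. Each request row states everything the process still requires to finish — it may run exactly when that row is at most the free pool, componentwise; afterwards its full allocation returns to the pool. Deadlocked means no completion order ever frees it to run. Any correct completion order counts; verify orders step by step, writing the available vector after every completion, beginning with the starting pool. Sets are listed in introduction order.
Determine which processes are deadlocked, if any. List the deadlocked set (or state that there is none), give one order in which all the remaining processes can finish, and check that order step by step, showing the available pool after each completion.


No process is deadlocked.
Key observation: T3 can run right away; the returned allocation unlocks the remaining processes in turn.
One completion order for the rest: T3, T2, T6, T1, T4, T8. Check, step by step:
  pool = (3, 3, 2)
  run T3 (needs (2, 2, 0), free (3, 3, 2)); after release of (0, 2, 2) the pool is (3, 5, 4)
  run T2 (needs (3, 1, 3), free (3, 5, 4)); after release of (3, 1, 0) the pool is (6, 6, 4)
  run T6 (needs (4, 5, 4), free (6, 6, 4)); after release of (0, 2, 1) the pool is (6, 8, 5)
  run T1 (needs (1, 7, 1), free (6, 8, 5)); after release of (1, 1, 0) the pool is (7, 9, 5)
  run T4 (needs (2, 7, 2), free (7, 9, 5)); after release of (3, 0, 0) the pool is (10, 9, 5)
  run T8 (needs (5, 1, 3), free (10, 9, 5)); after release of (1, 0, 1) the pool is (11, 9, 6)


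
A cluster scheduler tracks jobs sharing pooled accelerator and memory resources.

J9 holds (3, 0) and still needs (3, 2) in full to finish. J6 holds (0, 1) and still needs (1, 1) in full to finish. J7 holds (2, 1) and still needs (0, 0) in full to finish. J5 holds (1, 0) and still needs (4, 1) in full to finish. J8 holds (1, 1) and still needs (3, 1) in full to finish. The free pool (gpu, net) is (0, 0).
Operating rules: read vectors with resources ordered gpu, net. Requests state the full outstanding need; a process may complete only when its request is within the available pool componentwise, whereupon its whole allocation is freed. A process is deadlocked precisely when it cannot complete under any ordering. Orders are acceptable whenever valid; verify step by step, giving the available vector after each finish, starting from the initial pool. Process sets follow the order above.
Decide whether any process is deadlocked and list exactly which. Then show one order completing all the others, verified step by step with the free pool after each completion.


Deadlocked set: J9, J5 and J8.
Key observation: after J7, J6 complete, (2, 2) is the best the pool ever gets, yet each leftover process wants more gpu.
The rest can finish in the order J7, J6. Step-by-step check:
  pool = (0, 0)
  J7 needs (0, 0) <= (0, 0) -> finishes; pool += (2, 1) = (2, 1)
  J6 needs (1, 1) <= (2, 1) -> finishes; pool += (0, 1) = (2, 2)
The stuck group stays short no matter what:
  J9 cannot run: need (3, 2) vs free (2, 2) (insufficient gpu)
  J5 cannot run: need (4, 1) vs free (2, 2) (insufficient gpu)
  J8 cannot run: need (3, 1) vs free (2, 2) (insufficient gpu)


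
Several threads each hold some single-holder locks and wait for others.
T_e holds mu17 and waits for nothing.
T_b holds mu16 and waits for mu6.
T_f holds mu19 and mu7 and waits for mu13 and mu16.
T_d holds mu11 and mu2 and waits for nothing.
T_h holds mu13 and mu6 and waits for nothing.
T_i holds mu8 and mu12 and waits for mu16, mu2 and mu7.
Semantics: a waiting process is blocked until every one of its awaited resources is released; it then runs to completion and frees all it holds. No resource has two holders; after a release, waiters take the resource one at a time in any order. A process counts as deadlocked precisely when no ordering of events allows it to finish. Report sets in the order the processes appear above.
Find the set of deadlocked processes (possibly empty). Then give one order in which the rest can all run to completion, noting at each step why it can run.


No process is deadlocked.
Key observation: the wait graph is acyclic; completion cascades from the unblocked processes through everyone else.
The rest can finish in the order T_h, T_b, T_d, T_e, T_f, T_i.
Check, step by step:
  T_h waits on nothing -> runs at once and releases mu13 and mu6
  run T_b (all its waits — mu6 — are resolved); releases mu16
  T_d waits on nothing -> runs at once and releases mu11 and mu2
  T_e waits on nothing -> runs at once and releases mu17
  run T_f (all its waits — mu13 and mu16 — are resolved); releases mu19 and mu7
  run T_i (all its waits — mu16, mu2 and mu7 — are resolved); releases mu8 and mu12


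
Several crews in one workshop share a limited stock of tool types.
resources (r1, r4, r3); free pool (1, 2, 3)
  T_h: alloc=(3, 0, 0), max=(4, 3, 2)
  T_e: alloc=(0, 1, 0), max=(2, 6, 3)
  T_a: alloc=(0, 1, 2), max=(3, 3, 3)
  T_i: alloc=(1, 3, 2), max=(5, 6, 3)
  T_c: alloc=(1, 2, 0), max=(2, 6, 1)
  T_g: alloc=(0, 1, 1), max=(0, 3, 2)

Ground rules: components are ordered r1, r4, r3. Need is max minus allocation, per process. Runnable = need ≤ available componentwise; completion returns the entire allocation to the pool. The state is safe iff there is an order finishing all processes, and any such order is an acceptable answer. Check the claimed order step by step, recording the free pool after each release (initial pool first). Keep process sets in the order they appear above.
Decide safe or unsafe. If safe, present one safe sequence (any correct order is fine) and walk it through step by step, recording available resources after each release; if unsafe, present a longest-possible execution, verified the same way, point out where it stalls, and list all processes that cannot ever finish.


SAFE — a valid safe sequence is T_g, T_h, T_a, T_i, T_c, T_e.
Key observation: reading the order forward, T_g is the first process whose need (0, 2, 1) meets the free pool (1, 2, 3) exactly on a resource it requests.
Walking it through:
  pool = (1, 2, 3)
  T_g needs (0, 2, 1) <= (1, 2, 3) -> finishes; pool += (0, 1, 1) = (1, 3, 4)
  T_h needs (1, 3, 2) <= (1, 3, 4) -> finishes; pool += (3, 0, 0) = (4, 3, 4)
  T_a needs (3, 2, 1) <= (4, 3, 4) -> finishes; pool += (0, 1, 2) = (4, 4, 6)
  T_i needs (4, 3, 1) <= (4, 4, 6) -> finishes; pool += (1, 3, 2) = (5, 7, 8)
  T_c needs (1, 4, 1) <= (5, 7, 8) -> finishes; pool += (1, 2, 0) = (6, 9, 8)
  T_e needs (2, 5, 3) <= (6, 9, 8) -> finishes; pool += (0, 1, 0) = (6, 10, 8)


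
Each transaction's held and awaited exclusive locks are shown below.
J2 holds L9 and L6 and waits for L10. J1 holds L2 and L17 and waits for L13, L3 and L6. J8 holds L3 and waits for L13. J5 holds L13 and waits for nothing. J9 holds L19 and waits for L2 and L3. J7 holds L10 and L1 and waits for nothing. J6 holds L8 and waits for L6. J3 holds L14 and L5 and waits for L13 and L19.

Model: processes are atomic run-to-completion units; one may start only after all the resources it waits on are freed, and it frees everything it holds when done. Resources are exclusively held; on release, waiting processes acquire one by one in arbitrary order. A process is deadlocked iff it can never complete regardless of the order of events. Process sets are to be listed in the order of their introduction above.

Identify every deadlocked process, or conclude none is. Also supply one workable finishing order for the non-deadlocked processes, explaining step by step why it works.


The deadlocked set is empty.
Key observation: the waits form no ring: some process can always run, and its releases unblock the others one by one.
One completion order for the rest: J7, J5, J8, J2, J6, J1, J9, J3.
Step-by-step check:
  J7 waits on nothing -> runs at once and releases L10 and L1
  J5 waits on nothing -> runs at once and releases L13
  run J8 (all its waits — L13 — are resolved); releases L3
  run J2 (all its waits — L10 — are resolved); releases L9 and L6
  run J6 (all its waits — L6 — are resolved); releases L8
  run J1 (all its waits — L13, L3 and L6 — are resolved); releases L2 and L17
  run J9 (all its waits — L2 and L3 — are resolved); releases L19
  run J3 (all its waits — L13 and L19 — are resolved); releases L14 and L5


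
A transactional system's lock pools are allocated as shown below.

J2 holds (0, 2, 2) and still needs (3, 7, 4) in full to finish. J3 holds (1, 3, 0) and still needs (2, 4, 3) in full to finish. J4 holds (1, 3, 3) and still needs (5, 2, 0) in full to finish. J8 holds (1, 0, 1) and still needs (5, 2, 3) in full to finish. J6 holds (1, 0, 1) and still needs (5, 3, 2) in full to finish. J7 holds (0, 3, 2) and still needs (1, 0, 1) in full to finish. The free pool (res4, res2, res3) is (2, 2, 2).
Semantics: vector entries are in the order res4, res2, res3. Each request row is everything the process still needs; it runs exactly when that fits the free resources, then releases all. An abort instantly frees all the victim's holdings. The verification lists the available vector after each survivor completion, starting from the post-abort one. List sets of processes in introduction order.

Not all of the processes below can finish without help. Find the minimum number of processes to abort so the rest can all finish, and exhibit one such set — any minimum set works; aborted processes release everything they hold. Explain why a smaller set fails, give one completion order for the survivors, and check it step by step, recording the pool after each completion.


Minimum abort set: J4 and J8.
Key observation: J6 had no path to completion before; after the abort of J4 and J8 ((2, 3, 4) returned), step 4 is where it fits.
Why nothing smaller works — every single abort fails: J2 alone leaves J4 blocked (short on res4); J3 alone leaves J4 blocked (short on res4); J4 alone leaves J8 blocked (short on res4); J8 alone leaves J4 blocked (short on res4); J6 alone leaves J4 blocked (short on res4); J7 alone leaves J4 blocked (short on res4).
The survivors complete as J3, J2, J7, J6. Walking it through (starting from the post-abort pool):
  pool = (4, 5, 6)
  run J3 (needs (2, 4, 3), free (4, 5, 6)); after release of (1, 3, 0) the pool is (5, 8, 6)
  run J2 (needs (3, 7, 4), free (5, 8, 6)); after release of (0, 2, 2) the pool is (5, 10, 8)
  run J7 (needs (1, 0, 1), free (5, 10, 8)); after release of (0, 3, 2) the pool is (5, 13, 10)
  run J6 (needs (5, 3, 2), free (5, 13, 10)); after release of (1, 0, 1) the pool is (6, 13, 11)


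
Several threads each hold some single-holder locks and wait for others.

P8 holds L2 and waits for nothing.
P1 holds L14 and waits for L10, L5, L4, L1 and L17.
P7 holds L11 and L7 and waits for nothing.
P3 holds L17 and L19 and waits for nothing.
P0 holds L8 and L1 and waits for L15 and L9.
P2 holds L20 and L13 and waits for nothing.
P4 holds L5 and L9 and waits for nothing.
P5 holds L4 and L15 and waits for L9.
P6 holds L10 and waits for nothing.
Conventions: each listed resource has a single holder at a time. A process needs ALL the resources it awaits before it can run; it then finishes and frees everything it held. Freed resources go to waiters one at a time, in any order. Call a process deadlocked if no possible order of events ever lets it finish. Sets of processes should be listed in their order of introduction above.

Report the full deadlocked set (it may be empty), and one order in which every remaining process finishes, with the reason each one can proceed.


No process is deadlocked.
Key observation: although several processes wait, no cycle exists — each chain bottoms out at a free runner.
One completion order for the rest: P6, P4, P3, P5, P7, P0, P1, P2, P8.
Walking it through:
  P6 waits on nothing -> runs at once and releases L10
  P4 waits on nothing -> runs at once and releases L5 and L9
  P3 waits on nothing -> runs at once and releases L17 and L19
  run P5 (all its waits — L9 — are resolved); releases L4 and L15
  P7 waits on nothing -> runs at once and releases L11 and L7
  run P0 (all its waits — L15 and L9 — are resolved); releases L8 and L1
  run P1 (all its waits — L10, L5, L4, L1 and L17 — are resolved); releases L14
  P2 waits on nothing -> runs at once and releases L20 and L13
  P8 waits on nothing -> runs at once and releases L2


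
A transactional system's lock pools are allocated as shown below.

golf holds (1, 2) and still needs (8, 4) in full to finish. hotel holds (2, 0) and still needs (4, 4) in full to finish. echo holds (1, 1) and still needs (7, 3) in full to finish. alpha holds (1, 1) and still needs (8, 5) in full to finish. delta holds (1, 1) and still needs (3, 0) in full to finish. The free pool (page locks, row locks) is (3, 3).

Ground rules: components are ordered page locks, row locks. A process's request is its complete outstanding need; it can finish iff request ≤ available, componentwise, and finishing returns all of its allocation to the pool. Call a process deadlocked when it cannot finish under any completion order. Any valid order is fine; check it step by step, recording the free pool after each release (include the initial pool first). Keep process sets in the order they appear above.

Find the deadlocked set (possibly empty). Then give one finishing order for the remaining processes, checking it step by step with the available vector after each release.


Deadlocked set: golf, echo and alpha.
Key observation: page locks is the bottleneck — with delta, hotel done the pool holds (6, 4), short of every remaining need.
A valid finishing order for the others: delta, hotel. Verifying each step:
  pool = (3, 3)
  delta: need (3, 0) fits (3, 3); releases (1, 1), pool now (4, 4)
  hotel: need (4, 4) fits (4, 4); releases (2, 0), pool now (6, 4)
The stuck group stays short no matter what:
  golf cannot run: need (8, 4) vs free (6, 4) (insufficient page locks)
  echo cannot run: need (7, 3) vs free (6, 4) (insufficient page locks)
  alpha cannot run: need (8, 5) vs free (6, 4) (insufficient page locks and row locks)


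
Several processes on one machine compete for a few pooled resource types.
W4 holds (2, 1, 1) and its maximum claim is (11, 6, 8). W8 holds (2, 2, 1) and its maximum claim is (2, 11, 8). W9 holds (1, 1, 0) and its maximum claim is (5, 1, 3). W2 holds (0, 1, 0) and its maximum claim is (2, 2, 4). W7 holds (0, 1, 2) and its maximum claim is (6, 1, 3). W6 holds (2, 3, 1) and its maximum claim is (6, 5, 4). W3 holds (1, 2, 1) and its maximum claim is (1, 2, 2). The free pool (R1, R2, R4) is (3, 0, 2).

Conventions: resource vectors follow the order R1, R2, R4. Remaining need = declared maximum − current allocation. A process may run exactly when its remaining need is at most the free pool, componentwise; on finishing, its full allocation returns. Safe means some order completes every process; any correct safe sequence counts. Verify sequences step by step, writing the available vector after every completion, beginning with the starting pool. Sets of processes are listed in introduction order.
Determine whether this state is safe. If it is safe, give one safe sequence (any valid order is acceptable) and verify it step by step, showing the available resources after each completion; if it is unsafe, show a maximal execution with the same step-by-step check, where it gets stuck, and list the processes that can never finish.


The state is UNSAFE.
Key observation: once W3, W6, W7, W2, W9 finish, the pool peaks at (7, 8, 6) — and every remaining process still needs more R4 than that.
The run W3, W6, W7, W2, W9 cannot be extended any further. Step-by-step check:
  pool = (3, 0, 2)
  W3: need (0, 0, 1) fits (3, 0, 2); releases (1, 2, 1), pool now (4, 2, 3)
  W6: need (4, 2, 3) fits (4, 2, 3); releases (2, 3, 1), pool now (6, 5, 4)
  W7: need (6, 0, 1) fits (6, 5, 4); releases (0, 1, 2), pool now (6, 6, 6)
  W2: need (2, 1, 4) fits (6, 6, 6); releases (0, 1, 0), pool now (6, 7, 6)
  W9: need (4, 0, 3) fits (6, 7, 6); releases (1, 1, 0), pool now (7, 8, 6)
  W4 cannot run: need (9, 5, 7) vs free (7, 8, 6) (insufficient R1 and R4)
  W8 cannot run: need (0, 9, 7) vs free (7, 8, 6) (insufficient R2 and R4)
Processes that can never finish: W4 and W8.


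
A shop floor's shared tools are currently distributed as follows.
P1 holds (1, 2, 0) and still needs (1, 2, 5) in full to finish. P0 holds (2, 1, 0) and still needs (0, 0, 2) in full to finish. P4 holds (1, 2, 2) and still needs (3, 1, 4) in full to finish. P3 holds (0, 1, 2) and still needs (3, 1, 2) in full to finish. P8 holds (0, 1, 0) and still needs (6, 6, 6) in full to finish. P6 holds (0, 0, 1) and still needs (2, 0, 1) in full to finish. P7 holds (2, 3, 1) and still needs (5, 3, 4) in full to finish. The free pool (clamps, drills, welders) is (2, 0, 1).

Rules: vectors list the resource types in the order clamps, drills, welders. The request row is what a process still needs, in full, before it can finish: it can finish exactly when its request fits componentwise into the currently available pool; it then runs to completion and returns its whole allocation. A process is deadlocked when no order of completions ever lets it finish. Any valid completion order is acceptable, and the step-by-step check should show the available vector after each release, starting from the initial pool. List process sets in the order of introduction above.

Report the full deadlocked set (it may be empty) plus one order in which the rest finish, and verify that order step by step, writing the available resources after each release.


Nothing here is deadlocked.
Key observation: the pool covers P6 at once, and every later process fits after earlier releases.
One completion order for the rest: P6, P0, P3, P4, P1, P8, P7. Check, step by step:
  pool = (2, 0, 1)
  P6 needs (2, 0, 1) <= (2, 0, 1) -> finishes; pool += (0, 0, 1) = (2, 0, 2)
  P0 needs (0, 0, 2) <= (2, 0, 2) -> finishes; pool += (2, 1, 0) = (4, 1, 2)
  P3 needs (3, 1, 2) <= (4, 1, 2) -> finishes; pool += (0, 1, 2) = (4, 2, 4)
  P4 needs (3, 1, 4) <= (4, 2, 4) -> finishes; pool += (1, 2, 2) = (5, 4, 6)
  P1 needs (1, 2, 5) <= (5, 4, 6) -> finishes; pool += (1, 2, 0) = (6, 6, 6)
  P8 needs (6, 6, 6) <= (6, 6, 6) -> finishes; pool += (0, 1, 0) = (6, 7, 6)
  P7 needs (5, 3, 4) <= (6, 7, 6) -> finishes; pool += (2, 3, 1) = (8, 10, 7)


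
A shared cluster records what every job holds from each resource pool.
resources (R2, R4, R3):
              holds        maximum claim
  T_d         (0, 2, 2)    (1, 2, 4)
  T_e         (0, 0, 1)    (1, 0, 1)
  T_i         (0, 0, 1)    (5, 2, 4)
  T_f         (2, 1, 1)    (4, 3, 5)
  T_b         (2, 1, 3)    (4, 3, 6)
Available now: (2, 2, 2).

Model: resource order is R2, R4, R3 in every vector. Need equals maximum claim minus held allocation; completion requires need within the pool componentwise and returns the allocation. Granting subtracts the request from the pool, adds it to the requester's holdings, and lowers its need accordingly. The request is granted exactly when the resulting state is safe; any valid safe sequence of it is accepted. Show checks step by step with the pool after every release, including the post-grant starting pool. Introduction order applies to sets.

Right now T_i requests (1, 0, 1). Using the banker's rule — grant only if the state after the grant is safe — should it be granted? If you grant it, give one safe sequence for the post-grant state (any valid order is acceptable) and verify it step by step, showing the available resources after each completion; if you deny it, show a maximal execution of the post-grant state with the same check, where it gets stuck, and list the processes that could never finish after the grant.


DENY. Granting would leave the state unsafe.
Key observation: even finishing T_e, T_d leaves just (1, 4, 4) free — too little R2 for any of the remaining processes.
Pretend the grant happened; the run T_e, T_d goes as far as possible. Walking it through:
  pool = (1, 2, 1)
  run T_e (needs (1, 0, 0), free (1, 2, 1)); after release of (0, 0, 1) the pool is (1, 2, 2)
  run T_d (needs (1, 0, 2), free (1, 2, 2)); after release of (0, 2, 2) the pool is (1, 4, 4)
  T_i still needs (4, 2, 2) but only (1, 4, 4) is free — short on R2
  T_f still needs (2, 2, 4) but only (1, 4, 4) is free — short on R2
  T_b still needs (2, 2, 3) but only (1, 4, 4) is free — short on R2
Post-grant, the permanently blocked set is T_i, T_f and T_b.


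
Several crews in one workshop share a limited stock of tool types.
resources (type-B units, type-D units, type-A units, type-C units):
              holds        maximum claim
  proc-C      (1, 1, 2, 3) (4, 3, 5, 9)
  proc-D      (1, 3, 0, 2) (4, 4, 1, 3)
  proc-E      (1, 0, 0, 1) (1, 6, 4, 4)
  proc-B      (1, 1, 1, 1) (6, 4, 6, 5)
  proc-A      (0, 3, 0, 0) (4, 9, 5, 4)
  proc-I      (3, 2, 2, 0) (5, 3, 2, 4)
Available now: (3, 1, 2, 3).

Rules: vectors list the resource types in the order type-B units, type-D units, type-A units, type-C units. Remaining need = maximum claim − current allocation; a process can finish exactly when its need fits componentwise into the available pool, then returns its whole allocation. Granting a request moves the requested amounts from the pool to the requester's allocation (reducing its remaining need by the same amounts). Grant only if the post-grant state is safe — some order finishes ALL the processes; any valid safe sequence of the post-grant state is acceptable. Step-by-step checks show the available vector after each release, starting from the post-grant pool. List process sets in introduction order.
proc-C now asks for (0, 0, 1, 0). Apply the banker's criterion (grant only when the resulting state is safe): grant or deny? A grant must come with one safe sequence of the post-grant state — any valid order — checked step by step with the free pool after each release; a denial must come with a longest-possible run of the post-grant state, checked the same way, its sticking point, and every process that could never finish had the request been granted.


DENY — the pretend-granted state is unsafe.
Key observation: after proc-D, proc-I the pool peaks at (7, 6, 3, 5), and each blocked process is short somewhere: proc-C on type-C units; proc-E on type-A units; proc-B on type-A units; proc-A on type-A units.
Pretend the grant happened; the run proc-D, proc-I goes as far as possible. Verifying each step:
  pool = (3, 1, 1, 3)
  proc-D: need (3, 1, 1, 1) fits (3, 1, 1, 3); releases (1, 3, 0, 2), pool now (4, 4, 1, 5)
  proc-I: need (2, 1, 0, 4) fits (4, 4, 1, 5); releases (3, 2, 2, 0), pool now (7, 6, 3, 5)
  blocked: proc-C wants (3, 2, 2, 6), pool (7, 6, 3, 5) — not enough type-C units
  blocked: proc-E wants (0, 6, 4, 3), pool (7, 6, 3, 5) — not enough type-A units
  blocked: proc-B wants (5, 3, 5, 4), pool (7, 6, 3, 5) — not enough type-A units
  blocked: proc-A wants (4, 6, 5, 4), pool (7, 6, 3, 5) — not enough type-A units
Had the request been granted, proc-C, proc-E, proc-B and proc-A could never finish.


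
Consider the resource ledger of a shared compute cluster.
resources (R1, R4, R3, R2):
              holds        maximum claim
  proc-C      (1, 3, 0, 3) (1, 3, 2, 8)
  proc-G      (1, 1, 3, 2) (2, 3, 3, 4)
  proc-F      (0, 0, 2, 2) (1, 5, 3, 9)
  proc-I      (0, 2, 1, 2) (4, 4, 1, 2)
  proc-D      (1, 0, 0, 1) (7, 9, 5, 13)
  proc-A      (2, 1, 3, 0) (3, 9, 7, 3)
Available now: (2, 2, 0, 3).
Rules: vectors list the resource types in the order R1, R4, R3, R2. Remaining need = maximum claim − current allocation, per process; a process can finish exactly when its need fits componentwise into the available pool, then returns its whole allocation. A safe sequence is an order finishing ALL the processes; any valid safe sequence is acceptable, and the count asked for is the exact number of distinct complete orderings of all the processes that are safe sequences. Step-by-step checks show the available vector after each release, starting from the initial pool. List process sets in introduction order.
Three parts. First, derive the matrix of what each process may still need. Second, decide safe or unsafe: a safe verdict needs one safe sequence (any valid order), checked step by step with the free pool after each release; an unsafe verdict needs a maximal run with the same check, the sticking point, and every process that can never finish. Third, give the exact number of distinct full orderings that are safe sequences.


(1) Remaining need (order R1, R4, R3, R2):
  proc-C: (0, 0, 2, 5)
  proc-G: (1, 2, 0, 2)
  proc-F: (1, 5, 1, 7)
  proc-I: (4, 2, 0, 0)
  proc-D: (6, 9, 5, 12)
  proc-A: (1, 8, 4, 3)
(2) SAFE, for example via the order proc-G, proc-C, proc-F, proc-I, proc-A, proc-D.
Key observation: at proc-G the run first touches a limit — (1, 2, 0, 2) against (2, 2, 0, 3), exact on a resource it actually requests.
Walking it through:
  pool = (2, 2, 0, 3)
  run proc-G (needs (1, 2, 0, 2), free (2, 2, 0, 3)); after release of (1, 1, 3, 2) the pool is (3, 3, 3, 5)
  run proc-C (needs (0, 0, 2, 5), free (3, 3, 3, 5)); after release of (1, 3, 0, 3) the pool is (4, 6, 3, 8)
  run proc-F (needs (1, 5, 1, 7), free (4, 6, 3, 8)); after release of (0, 0, 2, 2) the pool is (4, 6, 5, 10)
  run proc-I (needs (4, 2, 0, 0), free (4, 6, 5, 10)); after release of (0, 2, 1, 2) the pool is (4, 8, 6, 12)
  run proc-A (needs (1, 8, 4, 3), free (4, 8, 6, 12)); after release of (2, 1, 3, 0) the pool is (6, 9, 9, 12)
  run proc-D (needs (6, 9, 5, 12), free (6, 9, 9, 12)); after release of (1, 0, 0, 1) the pool is (7, 9, 9, 13)
(3) Precisely 3 of the possible complete orderings are safe sequences.


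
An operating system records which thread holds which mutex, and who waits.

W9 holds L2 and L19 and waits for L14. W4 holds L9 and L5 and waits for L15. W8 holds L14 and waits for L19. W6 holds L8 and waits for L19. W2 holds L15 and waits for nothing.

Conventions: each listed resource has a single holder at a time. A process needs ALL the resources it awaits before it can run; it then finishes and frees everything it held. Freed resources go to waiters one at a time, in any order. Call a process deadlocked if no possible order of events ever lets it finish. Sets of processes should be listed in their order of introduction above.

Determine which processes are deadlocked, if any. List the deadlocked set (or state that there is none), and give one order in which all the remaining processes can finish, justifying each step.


Deadlocked set: W9, W8 and W6.
Key observation: W9 -> W8 -> W9 is a circular wait — nothing in it can go first; W6 waits into the deadlock from upstream.
A valid finishing order for the others: W2, W4.
Walking it through:
  W2: no waits; runs immediately, freeing L15
  run W4 (all its waits — L15 — are resolved); releases L9 and L5


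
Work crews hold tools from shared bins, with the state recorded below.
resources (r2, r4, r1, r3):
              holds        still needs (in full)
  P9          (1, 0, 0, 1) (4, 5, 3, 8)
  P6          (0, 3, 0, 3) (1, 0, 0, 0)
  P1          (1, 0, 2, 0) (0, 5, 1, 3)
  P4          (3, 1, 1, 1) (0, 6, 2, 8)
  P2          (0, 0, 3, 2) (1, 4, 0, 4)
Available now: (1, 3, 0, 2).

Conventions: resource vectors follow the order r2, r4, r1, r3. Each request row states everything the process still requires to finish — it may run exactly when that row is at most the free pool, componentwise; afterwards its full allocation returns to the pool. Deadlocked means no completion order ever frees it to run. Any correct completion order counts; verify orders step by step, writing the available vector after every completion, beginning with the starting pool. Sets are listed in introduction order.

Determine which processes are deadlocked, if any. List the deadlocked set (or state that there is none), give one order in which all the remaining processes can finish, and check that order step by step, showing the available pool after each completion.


Deadlocked set: P9 and P4.
Key observation: P6, P2, P1 can finish, but then (2, 6, 5, 7) is all there is, and the blocked group's r3 demands exceed it.
A valid finishing order for the others: P6, P2, P1. Walking it through:
  pool = (1, 3, 0, 2)
  P6: need (1, 0, 0, 0) fits (1, 3, 0, 2); releases (0, 3, 0, 3), pool now (1, 6, 0, 5)
  P2: need (1, 4, 0, 4) fits (1, 6, 0, 5); releases (0, 0, 3, 2), pool now (1, 6, 3, 7)
  P1: need (0, 5, 1, 3) fits (1, 6, 3, 7); releases (1, 0, 2, 0), pool now (2, 6, 5, 7)
The stuck group stays short no matter what:
  blocked: P9 wants (4, 5, 3, 8), pool (2, 6, 5, 7) — not enough r2 and r3
  blocked: P4 wants (0, 6, 2, 8), pool (2, 6, 5, 7) — not enough r3


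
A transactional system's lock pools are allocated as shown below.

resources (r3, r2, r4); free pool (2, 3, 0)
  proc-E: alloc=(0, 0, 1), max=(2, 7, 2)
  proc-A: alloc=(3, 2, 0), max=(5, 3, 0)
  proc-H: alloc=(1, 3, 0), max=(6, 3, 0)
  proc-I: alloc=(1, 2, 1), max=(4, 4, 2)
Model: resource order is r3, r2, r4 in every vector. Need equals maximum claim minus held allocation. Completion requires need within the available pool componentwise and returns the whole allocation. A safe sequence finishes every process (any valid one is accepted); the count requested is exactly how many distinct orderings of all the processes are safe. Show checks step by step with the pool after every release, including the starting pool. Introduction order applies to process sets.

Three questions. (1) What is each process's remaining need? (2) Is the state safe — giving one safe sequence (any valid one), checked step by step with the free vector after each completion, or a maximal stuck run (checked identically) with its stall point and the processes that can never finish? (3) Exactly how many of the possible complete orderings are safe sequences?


(1) Remaining need (order r3, r2, r4):
  proc-E: (2, 7, 1)
  proc-A: (2, 1, 0)
  proc-H: (5, 0, 0)
  proc-I: (3, 2, 1)
(2) UNSAFE.
Key observation: proc-A, proc-H can finish, but then (6, 8, 0) is all there is, and the blocked group's r4 demands exceed it.
Going as far as possible: proc-A, proc-H; after that, nothing fits. Verifying each step:
  pool = (2, 3, 0)
  run proc-A (needs (2, 1, 0), free (2, 3, 0)); after release of (3, 2, 0) the pool is (5, 5, 0)
  run proc-H (needs (5, 0, 0), free (5, 5, 0)); after release of (1, 3, 0) the pool is (6, 8, 0)
  proc-E still needs (2, 7, 1) but only (6, 8, 0) is free — short on r4
  proc-I still needs (3, 2, 1) but only (6, 8, 0) is free — short on r4
Never able to finish: proc-E and proc-I.
(3) Exactly 0 of the possible complete orderings are safe sequences.


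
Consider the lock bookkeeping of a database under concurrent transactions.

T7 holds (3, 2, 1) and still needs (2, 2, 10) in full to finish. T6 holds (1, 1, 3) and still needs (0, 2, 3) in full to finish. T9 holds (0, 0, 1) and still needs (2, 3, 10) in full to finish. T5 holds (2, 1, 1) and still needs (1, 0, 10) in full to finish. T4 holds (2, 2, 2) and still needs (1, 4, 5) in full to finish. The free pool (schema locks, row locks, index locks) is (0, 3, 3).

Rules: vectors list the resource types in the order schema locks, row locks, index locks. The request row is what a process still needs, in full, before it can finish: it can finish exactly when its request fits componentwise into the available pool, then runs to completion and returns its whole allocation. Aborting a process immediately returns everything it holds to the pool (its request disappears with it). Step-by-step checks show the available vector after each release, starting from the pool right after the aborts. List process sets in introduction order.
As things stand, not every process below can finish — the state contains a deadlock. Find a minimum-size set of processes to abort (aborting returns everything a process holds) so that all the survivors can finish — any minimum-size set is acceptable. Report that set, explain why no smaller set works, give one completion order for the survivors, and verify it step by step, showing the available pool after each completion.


Minimum abort set: T7 and T5.
Key observation: T9 could never have finished before the abort; with (5, 3, 2) returned by T7 and T5, it fits at step 3.
No one abort is enough; case by case: T7 alone leaves T9 blocked (short on index locks); T6 alone leaves T7 blocked (short on index locks); T9 alone leaves T7 blocked (short on index locks); T5 alone leaves T7 blocked (short on index locks); T4 alone leaves T7 blocked (short on index locks).
The survivors complete as T4, T6, T9. Check, step by step (starting from the post-abort pool):
  pool = (5, 6, 5)
  T4: need (1, 4, 5) fits (5, 6, 5); releases (2, 2, 2), pool now (7, 8, 7)
  T6: need (0, 2, 3) fits (7, 8, 7); releases (1, 1, 3), pool now (8, 9, 10)
  T9: need (2, 3, 10) fits (8, 9, 10); releases (0, 0, 1), pool now (8, 9, 11)
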